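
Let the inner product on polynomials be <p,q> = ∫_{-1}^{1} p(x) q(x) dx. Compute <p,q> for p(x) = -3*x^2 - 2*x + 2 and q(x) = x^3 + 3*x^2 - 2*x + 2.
<p,q> = 94/15

Expand the product: p(x)·q(x) = -3*x^5 - 11*x^4 + 2*x^3 + 4*x^2 - 8*x + 4.
∫_{-1}^{1} of each monomial x^k gives [2/(k+1) if k even, 0 if k odd]. Integrating term-by-term (or equivalently evaluating the antiderivative F(x) = -x^6/2 - 11*x^5/5 + x^4/2 + 4*x^3/3 - 4*x^2 + 4*x at the endpoints):
  F(1) − F(−1) = -13/15 − (-107/15) = 94/15.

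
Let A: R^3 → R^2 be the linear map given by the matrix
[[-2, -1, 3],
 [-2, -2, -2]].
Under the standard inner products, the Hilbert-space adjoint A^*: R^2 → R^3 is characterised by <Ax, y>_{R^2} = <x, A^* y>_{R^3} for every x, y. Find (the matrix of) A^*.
A^* = A^T =
[[-2, -2],
 [-1, -2],
 [3, -2]]

For real matrices with standard dot products, the defining identity <Ax, y> = <x, A^* y> gives (Ax)^T y = x^T (A^*) y, i.e. x^T A^T y = x^T (A^*) y. Since this holds for all x, y, we must have A^* = A^T. Therefore
A^* =
[[-2, -2],
 [-1, -2],
 [3, -2]].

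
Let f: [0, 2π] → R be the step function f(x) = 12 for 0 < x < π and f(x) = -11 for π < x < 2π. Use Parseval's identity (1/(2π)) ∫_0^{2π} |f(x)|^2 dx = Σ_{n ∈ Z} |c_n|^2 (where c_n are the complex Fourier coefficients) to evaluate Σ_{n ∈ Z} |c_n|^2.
Σ |c_n|^2 = 265/2

Parseval equates the L^2 energy of f (normalised by 1/(2π)) with the ℓ^2 sum of its Fourier coefficients: (1/(2π)) ∫_0^{2π} |f|^2 = Σ |c_n|^2.
Compute the left side: (1/(2π)) [∫_0^π 12^2 dx + ∫_π^{2π} (-11)^2 dx] = (1/(2π)) · (144π + 121π) = (144 + 121)/2 = 265/2.
So Σ_{n ∈ Z} |c_n|^2 = 265/2.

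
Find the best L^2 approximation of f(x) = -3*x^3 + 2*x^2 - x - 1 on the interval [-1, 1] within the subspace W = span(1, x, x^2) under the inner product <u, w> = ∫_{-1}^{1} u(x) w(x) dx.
g(x) = 2*x^2 - 14*x/5 - 1

The best approximation g ∈ W is the orthogonal projection of f onto W. Writing g = a_0 + a_1 x + a_2 x^2, the coefficients solve the normal equations G · a = b where
  G_{ij} = <φ_i, φ_j> and b_i = <f, φ_i>, with φ_0 = 1, φ_1 = x, φ_2 = x^2.
G =
  [2, 0, 2/3]
  [0, 2/3, 0]
  [2/3, 0, 2/5],
b = (-2/3, -28/15, 2/15).
Solving gives a_0 = -1, a_1 = -14/5, a_2 = 2, so
  g(x) = 2*x^2 - 14*x/5 - 1.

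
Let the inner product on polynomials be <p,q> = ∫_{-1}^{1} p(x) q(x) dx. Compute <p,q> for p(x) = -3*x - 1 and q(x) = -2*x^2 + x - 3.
<p,q> = 16/3

Expand the product: p(x)·q(x) = 6*x^3 - x^2 + 8*x + 3.
∫_{-1}^{1} of each monomial x^k gives [2/(k+1) if k even, 0 if k odd]. Integrating term-by-term (or equivalently evaluating the antiderivative F(x) = 3*x^4/2 - x^3/3 + 4*x^2 + 3*x at the endpoints):
  F(1) − F(−1) = 49/6 − (17/6) = 16/3.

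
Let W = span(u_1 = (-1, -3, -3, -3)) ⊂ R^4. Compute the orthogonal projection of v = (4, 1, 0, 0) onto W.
proj_W(v) = (1/4, 3/4, 3/4, 3/4)

Set up U = [u_1 | ... | u_1] ∈ R^(4×1). The projector onto W = col(U) is P = U (U^T U)^(-1) U^T.
Compute U^T U =
  [28],
and U^T v = (-7).
Solve U^T U · c = U^T v for the coefficients: c = (-1/4). The projection is proj_W(v) = U c.
Check: (v - proj_W(v)) · u_1 = 0  (should be 0).
Result: proj_W(v) = (1/4, 3/4, 3/4, 3/4).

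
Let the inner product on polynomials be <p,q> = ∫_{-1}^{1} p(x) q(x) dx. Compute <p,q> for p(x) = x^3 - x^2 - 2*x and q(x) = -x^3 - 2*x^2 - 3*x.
<p,q> = 144/35

Expand the product: p(x)·q(x) = -x^6 - x^5 + x^4 + 7*x^3 + 6*x^2.
∫_{-1}^{1} of each monomial x^k gives [2/(k+1) if k even, 0 if k odd]. Integrating term-by-term (or equivalently evaluating the antiderivative F(x) = -x^7/7 - x^6/6 + x^5/5 + 7*x^4/4 + 2*x^3 at the endpoints):
  F(1) − F(−1) = 1529/420 − (-199/420) = 144/35.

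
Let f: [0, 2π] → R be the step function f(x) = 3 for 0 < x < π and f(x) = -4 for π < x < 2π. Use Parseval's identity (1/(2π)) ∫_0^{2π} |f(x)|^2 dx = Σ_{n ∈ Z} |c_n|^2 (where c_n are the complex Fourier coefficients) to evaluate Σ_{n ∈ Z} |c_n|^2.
Σ |c_n|^2 = 25/2

Parseval equates the L^2 energy of f (normalised by 1/(2π)) with the ℓ^2 sum of its Fourier coefficients: (1/(2π)) ∫_0^{2π} |f|^2 = Σ |c_n|^2.
Compute the left side: (1/(2π)) [∫_0^π 3^2 dx + ∫_π^{2π} (-4)^2 dx] = (1/(2π)) · (9π + 16π) = (9 + 16)/2 = 25/2.
So Σ_{n ∈ Z} |c_n|^2 = 25/2.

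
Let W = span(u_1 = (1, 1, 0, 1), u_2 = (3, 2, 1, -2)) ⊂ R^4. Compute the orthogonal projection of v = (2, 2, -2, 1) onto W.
proj_W(v) = (9/5, 26/15, 1/15, 22/15)

Set up U = [u_1 | ... | u_2] ∈ R^(4×2). The projector onto W = col(U) is P = U (U^T U)^(-1) U^T.
Compute U^T U =
  [3, 3]
  [3, 18],
and U^T v = (5, 6).
Solve U^T U · c = U^T v for the coefficients: c = (8/5, 1/15). The projection is proj_W(v) = U c.
Check: (v - proj_W(v)) · u_1 = 0  (should be 0).
Check: (v - proj_W(v)) · u_2 = 0  (should be 0).
Result: proj_W(v) = (9/5, 26/15, 1/15, 22/15).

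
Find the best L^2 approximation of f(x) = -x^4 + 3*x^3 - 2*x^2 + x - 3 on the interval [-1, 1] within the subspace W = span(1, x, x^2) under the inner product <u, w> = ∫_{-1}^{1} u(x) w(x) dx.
g(x) = -20*x^2/7 + 14*x/5 - 102/35

The best approximation g ∈ W is the orthogonal projection of f onto W. Writing g = a_0 + a_1 x + a_2 x^2, the coefficients solve the normal equations G · a = b where
  G_{ij} = <φ_i, φ_j> and b_i = <f, φ_i>, with φ_0 = 1, φ_1 = x, φ_2 = x^2.
G =
  [2, 0, 2/3]
  [0, 2/3, 0]
  [2/3, 0, 2/5],
b = (-116/15, 28/15, -108/35).
Solving gives a_0 = -102/35, a_1 = 14/5, a_2 = -20/7, so
  g(x) = -20*x^2/7 + 14*x/5 - 102/35.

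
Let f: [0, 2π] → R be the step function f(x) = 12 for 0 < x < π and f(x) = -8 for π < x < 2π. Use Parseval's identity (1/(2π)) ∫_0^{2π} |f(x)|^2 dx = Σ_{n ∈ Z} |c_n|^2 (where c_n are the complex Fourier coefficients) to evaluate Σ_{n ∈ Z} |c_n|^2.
Σ |c_n|^2 = 104

Parseval equates the L^2 energy of f (normalised by 1/(2π)) with the ℓ^2 sum of its Fourier coefficients: (1/(2π)) ∫_0^{2π} |f|^2 = Σ |c_n|^2.
Compute the left side: (1/(2π)) [∫_0^π 12^2 dx + ∫_π^{2π} (-8)^2 dx] = (1/(2π)) · (144π + 64π) = (144 + 64)/2 = 104.
So Σ_{n ∈ Z} |c_n|^2 = 104.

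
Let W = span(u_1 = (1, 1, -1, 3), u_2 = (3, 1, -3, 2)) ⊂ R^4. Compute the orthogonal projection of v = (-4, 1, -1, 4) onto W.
proj_W(v) = (-160/107, 100/107, 160/107, 430/107)

Set up U = [u_1 | ... | u_2] ∈ R^(4×2). The projector onto W = col(U) is P = U (U^T U)^(-1) U^T.
Compute U^T U =
  [12, 13]
  [13, 23],
and U^T v = (10, 0).
Solve U^T U · c = U^T v for the coefficients: c = (230/107, -130/107). The projection is proj_W(v) = U c.
Check: (v - proj_W(v)) · u_1 = 0  (should be 0).
Check: (v - proj_W(v)) · u_2 = 0  (should be 0).
Result: proj_W(v) = (-160/107, 100/107, 160/107, 430/107).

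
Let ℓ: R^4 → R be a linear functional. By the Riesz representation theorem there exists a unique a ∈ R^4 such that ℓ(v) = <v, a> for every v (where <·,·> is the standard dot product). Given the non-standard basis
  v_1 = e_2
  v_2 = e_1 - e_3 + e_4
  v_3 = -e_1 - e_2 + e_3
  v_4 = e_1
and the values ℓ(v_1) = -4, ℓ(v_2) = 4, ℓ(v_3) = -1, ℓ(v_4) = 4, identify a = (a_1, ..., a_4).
a = (4, -4, -1, -1)

Write a = (a_1, ..., a_4) in the standard basis. For each basis vector v_i, ℓ(v_i) = <v_i, a> is a linear equation in the a_j's. Collect the n equations into a matrix system V a = ℓ, where row i of V is v_i (expressed in the standard basis). Since V is invertible (lower-triangular with 1s on the diagonal, up to permutation), solve by back-substitution:
  V =
[[0, 1, 0, 0],
 [1, 0, -1, 1],
 [-1, -1, 1, 0],
 [1, 0, 0, 0]]
  V a = (-4, 4, -1, 4)
Solving gives a = (4, -4, -1, -1).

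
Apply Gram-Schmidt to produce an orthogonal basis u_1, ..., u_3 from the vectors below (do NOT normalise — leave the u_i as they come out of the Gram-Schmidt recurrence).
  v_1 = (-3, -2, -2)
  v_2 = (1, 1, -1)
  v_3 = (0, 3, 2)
Orthogonal basis:
  u_1 = (-3, -2, -2)
  u_2 = (8/17, 11/17, -23/17)
  u_3 = (-34/21, 85/42, 17/42)

Apply the Gram-Schmidt recurrence
  u_1 = v_1
  u_i = v_i − Σ_{j<i} ((v_i · u_j) / (u_j · u_j)) · u_j.

Step by step this gives:
  u_1 = (-3, -2, -2)
  u_2 = (8/17, 11/17, -23/17)
  u_3 = (-34/21, 85/42, 17/42)

Orthogonality check:
  u_2 · u_1 = 0 (should be 0)
  u_3 · u_1 = 0 (should be 0)
  u_3 · u_2 = 0 (should be 0)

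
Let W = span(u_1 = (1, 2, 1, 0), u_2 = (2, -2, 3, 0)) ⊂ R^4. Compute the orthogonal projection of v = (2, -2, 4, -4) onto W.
proj_W(v) = (250/101, -208/101, 368/101, 0)

Set up U = [u_1 | ... | u_2] ∈ R^(4×2). The projector onto W = col(U) is P = U (U^T U)^(-1) U^T.
Compute U^T U =
  [6, 1]
  [1, 17],
and U^T v = (2, 20).
Solve U^T U · c = U^T v for the coefficients: c = (14/101, 118/101). The projection is proj_W(v) = U c.
Check: (v - proj_W(v)) · u_1 = 0  (should be 0).
Check: (v - proj_W(v)) · u_2 = 0  (should be 0).
Result: proj_W(v) = (250/101, -208/101, 368/101, 0).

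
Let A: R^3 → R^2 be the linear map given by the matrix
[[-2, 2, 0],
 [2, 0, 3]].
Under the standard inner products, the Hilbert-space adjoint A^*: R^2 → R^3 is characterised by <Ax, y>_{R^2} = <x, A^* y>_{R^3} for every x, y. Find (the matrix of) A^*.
A^* = A^T =
[[-2, 2],
 [2, 0],
 [0, 3]]

For real matrices with standard dot products, the defining identity <Ax, y> = <x, A^* y> gives (Ax)^T y = x^T (A^*) y, i.e. x^T A^T y = x^T (A^*) y. Since this holds for all x, y, we must have A^* = A^T. Therefore
A^* =
[[-2, 2],
 [2, 0],
 [0, 3]].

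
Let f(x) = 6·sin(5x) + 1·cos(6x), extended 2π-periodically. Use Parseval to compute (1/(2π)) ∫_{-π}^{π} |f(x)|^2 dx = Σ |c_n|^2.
Σ |c_n|^2 = 37/2

Expand |f|^2 and use orthogonality of {sin(nx), cos(mx)} on [-π, π]:
  ∫_{-π}^{π} sin(nx)^2 dx = π, ∫ cos(mx)^2 dx = π, and cross terms integrate to 0.
So ∫_{-π}^{π} f(x)^2 dx = 6^2 · π + 1^2 · π = (36 + 1)π.
Divide by 2π: (36 + 1)/2 = 37/2.
By Parseval, this equals Σ |c_n|^2.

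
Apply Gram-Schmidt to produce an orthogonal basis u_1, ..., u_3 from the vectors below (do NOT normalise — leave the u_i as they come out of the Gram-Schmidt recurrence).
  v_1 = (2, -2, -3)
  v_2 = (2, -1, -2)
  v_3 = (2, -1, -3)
Orthogonal basis:
  u_1 = (2, -2, -3)
  u_2 = (10/17, 7/17, 2/17)
  u_3 = (-2/9, 4/9, -4/9)

Apply the Gram-Schmidt recurrence
  u_1 = v_1
  u_i = v_i − Σ_{j<i} ((v_i · u_j) / (u_j · u_j)) · u_j.

Step by step this gives:
  u_1 = (2, -2, -3)
  u_2 = (10/17, 7/17, 2/17)
  u_3 = (-2/9, 4/9, -4/9)

Orthogonality check:
  u_2 · u_1 = 0 (should be 0)
  u_3 · u_1 = 0 (should be 0)
  u_3 · u_2 = 0 (should be 0)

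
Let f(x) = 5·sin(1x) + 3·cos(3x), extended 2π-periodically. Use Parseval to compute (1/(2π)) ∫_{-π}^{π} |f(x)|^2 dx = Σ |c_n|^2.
Σ |c_n|^2 = 17

Expand |f|^2 and use orthogonality of {sin(nx), cos(mx)} on [-π, π]:
  ∫_{-π}^{π} sin(nx)^2 dx = π, ∫ cos(mx)^2 dx = π, and cross terms integrate to 0.
So ∫_{-π}^{π} f(x)^2 dx = 5^2 · π + 3^2 · π = (25 + 9)π.
Divide by 2π: (25 + 9)/2 = 17.
By Parseval, this equals Σ |c_n|^2.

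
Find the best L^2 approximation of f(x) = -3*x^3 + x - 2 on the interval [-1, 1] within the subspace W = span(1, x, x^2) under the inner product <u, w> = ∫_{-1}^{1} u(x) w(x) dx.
g(x) = -4*x/5 - 2

The best approximation g ∈ W is the orthogonal projection of f onto W. Writing g = a_0 + a_1 x + a_2 x^2, the coefficients solve the normal equations G · a = b where
  G_{ij} = <φ_i, φ_j> and b_i = <f, φ_i>, with φ_0 = 1, φ_1 = x, φ_2 = x^2.
G =
  [2, 0, 2/3]
  [0, 2/3, 0]
  [2/3, 0, 2/5],
b = (-4, -8/15, -4/3).
Solving gives a_0 = -2, a_1 = -4/5, a_2 = 0, so
  g(x) = -4*x/5 - 2.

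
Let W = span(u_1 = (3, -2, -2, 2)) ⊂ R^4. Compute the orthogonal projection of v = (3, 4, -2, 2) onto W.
proj_W(v) = (9/7, -6/7, -6/7, 6/7)

Set up U = [u_1 | ... | u_1] ∈ R^(4×1). The projector onto W = col(U) is P = U (U^T U)^(-1) U^T.
Compute U^T U =
  [21],
and U^T v = (9).
Solve U^T U · c = U^T v for the coefficients: c = (3/7). The projection is proj_W(v) = U c.
Check: (v - proj_W(v)) · u_1 = 0  (should be 0).
Result: proj_W(v) = (9/7, -6/7, -6/7, 6/7).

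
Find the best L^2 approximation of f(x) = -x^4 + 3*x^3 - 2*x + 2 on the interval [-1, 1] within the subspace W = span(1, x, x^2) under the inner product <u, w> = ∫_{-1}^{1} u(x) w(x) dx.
g(x) = -6*x^2/7 - x/5 + 73/35

The best approximation g ∈ W is the orthogonal projection of f onto W. Writing g = a_0 + a_1 x + a_2 x^2, the coefficients solve the normal equations G · a = b where
  G_{ij} = <φ_i, φ_j> and b_i = <f, φ_i>, with φ_0 = 1, φ_1 = x, φ_2 = x^2.
G =
  [2, 0, 2/3]
  [0, 2/3, 0]
  [2/3, 0, 2/5],
b = (18/5, -2/15, 22/21).
Solving gives a_0 = 73/35, a_1 = -1/5, a_2 = -6/7, so
  g(x) = -6*x^2/7 - x/5 + 73/35.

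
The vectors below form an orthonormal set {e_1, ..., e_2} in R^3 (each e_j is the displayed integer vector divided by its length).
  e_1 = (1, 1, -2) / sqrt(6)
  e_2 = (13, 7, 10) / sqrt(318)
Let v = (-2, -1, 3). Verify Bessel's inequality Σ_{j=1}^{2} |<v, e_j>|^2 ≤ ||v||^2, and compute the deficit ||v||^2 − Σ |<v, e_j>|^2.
Σ |<v, e_j>|^2 = 717/53; ||v||^2 = 14; deficit = 25/53

Write each e_j = u_j / sqrt(<u_j, u_j>) where u_j is the displayed integer vector. Then <v, e_j> = <v, u_j> / sqrt(<u_j, u_j>), so |<v, e_j>|^2 = <v, u_j>^2 / <u_j, u_j>.
Coefficients: <v, e_1> = -9/sqrt(6), <v, e_2> = -3/sqrt(318).
Square and sum: Σ |<v, e_j>|^2 = 717/53.
Compute ||v||^2 = v·v = 14.
Deficit = 14 − 717/53 = 25/53 ≥ 0, confirming Bessel's inequality. (The deficit equals ||v − Σ <v,e_j> e_j||^2, the squared distance from v to span{e_j}.)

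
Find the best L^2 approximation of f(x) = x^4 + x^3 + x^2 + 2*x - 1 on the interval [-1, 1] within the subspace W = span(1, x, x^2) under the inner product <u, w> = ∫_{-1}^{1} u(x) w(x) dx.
g(x) = 13*x^2/7 + 13*x/5 - 38/35

The best approximation g ∈ W is the orthogonal projection of f onto W. Writing g = a_0 + a_1 x + a_2 x^2, the coefficients solve the normal equations G · a = b where
  G_{ij} = <φ_i, φ_j> and b_i = <f, φ_i>, with φ_0 = 1, φ_1 = x, φ_2 = x^2.
G =
  [2, 0, 2/3]
  [0, 2/3, 0]
  [2/3, 0, 2/5],
b = (-14/15, 26/15, 2/105).
Solving gives a_0 = -38/35, a_1 = 13/5, a_2 = 13/7, so
  g(x) = 13*x^2/7 + 13*x/5 - 38/35.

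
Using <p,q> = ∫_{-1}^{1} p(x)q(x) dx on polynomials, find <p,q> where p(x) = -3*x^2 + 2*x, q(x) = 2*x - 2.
<p,q> = 20/3

Expand the product: p(x)·q(x) = -6*x^3 + 10*x^2 - 4*x.
∫_{-1}^{1} of each monomial x^k gives [2/(k+1) if k even, 0 if k odd]. Integrating term-by-term (or equivalently evaluating the antiderivative F(x) = -3*x^4/2 + 10*x^3/3 - 2*x^2 at the endpoints):
  F(1) − F(−1) = -1/6 − (-41/6) = 20/3.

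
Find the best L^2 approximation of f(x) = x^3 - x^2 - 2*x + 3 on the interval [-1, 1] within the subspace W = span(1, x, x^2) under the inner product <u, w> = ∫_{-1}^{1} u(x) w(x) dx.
g(x) = -x^2 - 7*x/5 + 3

The best approximation g ∈ W is the orthogonal projection of f onto W. Writing g = a_0 + a_1 x + a_2 x^2, the coefficients solve the normal equations G · a = b where
  G_{ij} = <φ_i, φ_j> and b_i = <f, φ_i>, with φ_0 = 1, φ_1 = x, φ_2 = x^2.
G =
  [2, 0, 2/3]
  [0, 2/3, 0]
  [2/3, 0, 2/5],
b = (16/3, -14/15, 8/5).
Solving gives a_0 = 3, a_1 = -7/5, a_2 = -1, so
  g(x) = -x^2 - 7*x/5 + 3.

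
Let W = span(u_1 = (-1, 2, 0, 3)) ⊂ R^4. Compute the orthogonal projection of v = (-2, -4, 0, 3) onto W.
proj_W(v) = (-3/14, 3/7, 0, 9/14)

Set up U = [u_1 | ... | u_1] ∈ R^(4×1). The projector onto W = col(U) is P = U (U^T U)^(-1) U^T.
Compute U^T U =
  [14],
and U^T v = (3).
Solve U^T U · c = U^T v for the coefficients: c = (3/14). The projection is proj_W(v) = U c.
Check: (v - proj_W(v)) · u_1 = 0  (should be 0).
Result: proj_W(v) = (-3/14, 3/7, 0, 9/14).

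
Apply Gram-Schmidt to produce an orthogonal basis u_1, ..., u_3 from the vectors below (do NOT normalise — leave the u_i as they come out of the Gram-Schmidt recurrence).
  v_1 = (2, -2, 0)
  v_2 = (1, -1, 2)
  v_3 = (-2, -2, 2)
Orthogonal basis:
  u_1 = (2, -2, 0)
  u_2 = (0, 0, 2)
  u_3 = (-2, -2, 0)

Apply the Gram-Schmidt recurrence
  u_1 = v_1
  u_i = v_i − Σ_{j<i} ((v_i · u_j) / (u_j · u_j)) · u_j.

Step by step this gives:
  u_1 = (2, -2, 0)
  u_2 = (0, 0, 2)
  u_3 = (-2, -2, 0)

Orthogonality check:
  u_2 · u_1 = 0 (should be 0)
  u_3 · u_1 = 0 (should be 0)
  u_3 · u_2 = 0 (should be 0)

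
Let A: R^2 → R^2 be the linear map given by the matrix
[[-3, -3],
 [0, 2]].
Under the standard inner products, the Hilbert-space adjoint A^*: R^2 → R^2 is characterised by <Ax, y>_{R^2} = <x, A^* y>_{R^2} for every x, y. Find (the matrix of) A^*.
A^* = A^T =
[[-3, 0],
 [-3, 2]]

For real matrices with standard dot products, the defining identity <Ax, y> = <x, A^* y> gives (Ax)^T y = x^T (A^*) y, i.e. x^T A^T y = x^T (A^*) y. Since this holds for all x, y, we must have A^* = A^T. Therefore
A^* =
[[-3, 0],
 [-3, 2]].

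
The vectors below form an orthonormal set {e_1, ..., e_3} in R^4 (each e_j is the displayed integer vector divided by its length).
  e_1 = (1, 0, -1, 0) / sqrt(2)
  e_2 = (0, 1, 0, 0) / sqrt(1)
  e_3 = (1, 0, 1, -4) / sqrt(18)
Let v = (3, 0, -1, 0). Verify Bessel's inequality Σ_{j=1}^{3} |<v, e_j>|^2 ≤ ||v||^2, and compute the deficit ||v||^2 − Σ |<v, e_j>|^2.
Σ |<v, e_j>|^2 = 74/9; ||v||^2 = 10; deficit = 16/9

Write each e_j = u_j / sqrt(<u_j, u_j>) where u_j is the displayed integer vector. Then <v, e_j> = <v, u_j> / sqrt(<u_j, u_j>), so |<v, e_j>|^2 = <v, u_j>^2 / <u_j, u_j>.
Coefficients: <v, e_1> = 4/sqrt(2), <v, e_2> = 0/sqrt(1), <v, e_3> = 2/sqrt(18).
Square and sum: Σ |<v, e_j>|^2 = 74/9.
Compute ||v||^2 = v·v = 10.
Deficit = 10 − 74/9 = 16/9 ≥ 0, confirming Bessel's inequality. (The deficit equals ||v − Σ <v,e_j> e_j||^2, the squared distance from v to span{e_j}.)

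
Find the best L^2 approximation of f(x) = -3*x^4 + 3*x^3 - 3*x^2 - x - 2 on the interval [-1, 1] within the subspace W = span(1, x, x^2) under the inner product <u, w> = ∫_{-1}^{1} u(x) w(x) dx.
g(x) = -39*x^2/7 + 4*x/5 - 61/35

The best approximation g ∈ W is the orthogonal projection of f onto W. Writing g = a_0 + a_1 x + a_2 x^2, the coefficients solve the normal equations G · a = b where
  G_{ij} = <φ_i, φ_j> and b_i = <f, φ_i>, with φ_0 = 1, φ_1 = x, φ_2 = x^2.
G =
  [2, 0, 2/3]
  [0, 2/3, 0]
  [2/3, 0, 2/5],
b = (-36/5, 8/15, -356/105).
Solving gives a_0 = -61/35, a_1 = 4/5, a_2 = -39/7, so
  g(x) = -39*x^2/7 + 4*x/5 - 61/35.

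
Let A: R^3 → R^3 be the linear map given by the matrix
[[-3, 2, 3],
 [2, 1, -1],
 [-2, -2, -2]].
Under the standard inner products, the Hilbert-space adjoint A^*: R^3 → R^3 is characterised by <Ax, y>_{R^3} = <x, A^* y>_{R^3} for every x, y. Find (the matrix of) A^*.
A^* = A^T =
[[-3, 2, -2],
 [2, 1, -2],
 [3, -1, -2]]

For real matrices with standard dot products, the defining identity <Ax, y> = <x, A^* y> gives (Ax)^T y = x^T (A^*) y, i.e. x^T A^T y = x^T (A^*) y. Since this holds for all x, y, we must have A^* = A^T. Therefore
A^* =
[[-3, 2, -2],
 [2, 1, -2],
 [3, -1, -2]].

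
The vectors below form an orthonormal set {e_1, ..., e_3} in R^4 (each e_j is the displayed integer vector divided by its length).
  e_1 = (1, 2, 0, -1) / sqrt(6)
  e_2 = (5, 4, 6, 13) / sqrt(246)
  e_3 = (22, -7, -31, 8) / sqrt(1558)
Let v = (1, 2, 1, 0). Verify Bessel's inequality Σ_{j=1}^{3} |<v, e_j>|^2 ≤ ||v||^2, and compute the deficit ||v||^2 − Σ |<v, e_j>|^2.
Σ |<v, e_j>|^2 = 227/38; ||v||^2 = 6; deficit = 1/38

Write each e_j = u_j / sqrt(<u_j, u_j>) where u_j is the displayed integer vector. Then <v, e_j> = <v, u_j> / sqrt(<u_j, u_j>), so |<v, e_j>|^2 = <v, u_j>^2 / <u_j, u_j>.
Coefficients: <v, e_1> = 5/sqrt(6), <v, e_2> = 19/sqrt(246), <v, e_3> = -23/sqrt(1558).
Square and sum: Σ |<v, e_j>|^2 = 227/38.
Compute ||v||^2 = v·v = 6.
Deficit = 6 − 227/38 = 1/38 ≥ 0, confirming Bessel's inequality. (The deficit equals ||v − Σ <v,e_j> e_j||^2, the squared distance from v to span{e_j}.)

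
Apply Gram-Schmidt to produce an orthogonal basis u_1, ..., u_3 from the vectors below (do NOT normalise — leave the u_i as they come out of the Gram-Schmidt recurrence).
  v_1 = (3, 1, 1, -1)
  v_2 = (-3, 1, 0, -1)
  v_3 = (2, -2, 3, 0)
Orthogonal basis:
  u_1 = (3, 1, 1, -1)
  u_2 = (-5/4, 19/12, 7/12, -19/12)
  u_3 = (-38/83, -140/83, 228/83, -26/83)

Apply the Gram-Schmidt recurrence
  u_1 = v_1
  u_i = v_i − Σ_{j<i} ((v_i · u_j) / (u_j · u_j)) · u_j.

Step by step this gives:
  u_1 = (3, 1, 1, -1)
  u_2 = (-5/4, 19/12, 7/12, -19/12)
  u_3 = (-38/83, -140/83, 228/83, -26/83)

Orthogonality check:
  u_2 · u_1 = 0 (should be 0)
  u_3 · u_1 = 0 (should be 0)
  u_3 · u_2 = 0 (should be 0)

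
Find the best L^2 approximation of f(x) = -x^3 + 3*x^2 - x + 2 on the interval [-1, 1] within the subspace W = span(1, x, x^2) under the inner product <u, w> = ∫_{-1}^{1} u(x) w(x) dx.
g(x) = 3*x^2 - 8*x/5 + 2

The best approximation g ∈ W is the orthogonal projection of f onto W. Writing g = a_0 + a_1 x + a_2 x^2, the coefficients solve the normal equations G · a = b where
  G_{ij} = <φ_i, φ_j> and b_i = <f, φ_i>, with φ_0 = 1, φ_1 = x, φ_2 = x^2.
G =
  [2, 0, 2/3]
  [0, 2/3, 0]
  [2/3, 0, 2/5],
b = (6, -16/15, 38/15).
Solving gives a_0 = 2, a_1 = -8/5, a_2 = 3, so
  g(x) = 3*x^2 - 8*x/5 + 2.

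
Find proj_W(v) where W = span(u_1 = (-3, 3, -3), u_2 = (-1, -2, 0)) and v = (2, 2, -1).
proj_W(v) = (9/7, 33/14, 1/14)

Set up U = [u_1 | ... | u_2] ∈ R^(3×2). The projector onto W = col(U) is P = U (U^T U)^(-1) U^T.
Compute U^T U =
  [27, -3]
  [-3, 5],
and U^T v = (3, -6).
Solve U^T U · c = U^T v for the coefficients: c = (-1/42, -17/14). The projection is proj_W(v) = U c.
Check: (v - proj_W(v)) · u_1 = 0  (should be 0).
Check: (v - proj_W(v)) · u_2 = 0  (should be 0).
Result: proj_W(v) = (9/7, 33/14, 1/14).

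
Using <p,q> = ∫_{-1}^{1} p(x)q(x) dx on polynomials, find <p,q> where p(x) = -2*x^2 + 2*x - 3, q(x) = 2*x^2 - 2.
<p,q> = 136/15

Expand the product: p(x)·q(x) = -4*x^4 + 4*x^3 - 2*x^2 - 4*x + 6.
∫_{-1}^{1} of each monomial x^k gives [2/(k+1) if k even, 0 if k odd]. Integrating term-by-term (or equivalently evaluating the antiderivative F(x) = -4*x^5/5 + x^4 - 2*x^3/3 - 2*x^2 + 6*x at the endpoints):
  F(1) − F(−1) = 53/15 − (-83/15) = 136/15.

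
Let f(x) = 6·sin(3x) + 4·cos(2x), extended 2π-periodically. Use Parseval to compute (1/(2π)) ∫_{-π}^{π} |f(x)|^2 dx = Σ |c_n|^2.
Σ |c_n|^2 = 26

Expand |f|^2 and use orthogonality of {sin(nx), cos(mx)} on [-π, π]:
  ∫_{-π}^{π} sin(nx)^2 dx = π, ∫ cos(mx)^2 dx = π, and cross terms integrate to 0.
So ∫_{-π}^{π} f(x)^2 dx = 6^2 · π + 4^2 · π = (36 + 16)π.
Divide by 2π: (36 + 16)/2 = 26.
By Parseval, this equals Σ |c_n|^2.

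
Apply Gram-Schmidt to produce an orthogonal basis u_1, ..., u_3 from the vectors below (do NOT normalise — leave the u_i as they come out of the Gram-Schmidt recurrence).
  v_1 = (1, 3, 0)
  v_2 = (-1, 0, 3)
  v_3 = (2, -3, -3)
Orthogonal basis:
  u_1 = (1, 3, 0)
  u_2 = (-9/10, 3/10, 3)
  u_3 = (18/11, -6/11, 6/11)

Apply the Gram-Schmidt recurrence
  u_1 = v_1
  u_i = v_i − Σ_{j<i} ((v_i · u_j) / (u_j · u_j)) · u_j.

Step by step this gives:
  u_1 = (1, 3, 0)
  u_2 = (-9/10, 3/10, 3)
  u_3 = (18/11, -6/11, 6/11)

Orthogonality check:
  u_2 · u_1 = 0 (should be 0)
  u_3 · u_1 = 0 (should be 0)
  u_3 · u_2 = 0 (should be 0)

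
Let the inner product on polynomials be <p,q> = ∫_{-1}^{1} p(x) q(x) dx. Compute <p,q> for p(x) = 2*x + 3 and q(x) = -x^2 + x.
<p,q> = -2/3

Expand the product: p(x)·q(x) = -2*x^3 - x^2 + 3*x.
∫_{-1}^{1} of each monomial x^k gives [2/(k+1) if k even, 0 if k odd]. Integrating term-by-term (or equivalently evaluating the antiderivative F(x) = -x^4/2 - x^3/3 + 3*x^2/2 at the endpoints):
  F(1) − F(−1) = 2/3 − (4/3) = -2/3.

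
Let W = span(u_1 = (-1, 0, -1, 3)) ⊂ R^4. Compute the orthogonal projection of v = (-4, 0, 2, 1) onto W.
proj_W(v) = (-5/11, 0, -5/11, 15/11)

Set up U = [u_1 | ... | u_1] ∈ R^(4×1). The projector onto W = col(U) is P = U (U^T U)^(-1) U^T.
Compute U^T U =
  [11],
and U^T v = (5).
Solve U^T U · c = U^T v for the coefficients: c = (5/11). The projection is proj_W(v) = U c.
Check: (v - proj_W(v)) · u_1 = 0  (should be 0).
Result: proj_W(v) = (-5/11, 0, -5/11, 15/11).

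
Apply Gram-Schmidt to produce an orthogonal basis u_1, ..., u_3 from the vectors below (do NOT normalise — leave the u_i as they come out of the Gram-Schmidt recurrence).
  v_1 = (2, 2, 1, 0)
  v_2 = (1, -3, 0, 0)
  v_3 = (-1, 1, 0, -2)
Orthogonal basis:
  u_1 = (2, 2, 1, 0)
  u_2 = (17/9, -19/9, 4/9, 0)
  u_3 = (-3/37, -1/37, 8/37, -2)

Apply the Gram-Schmidt recurrence
  u_1 = v_1
  u_i = v_i − Σ_{j<i} ((v_i · u_j) / (u_j · u_j)) · u_j.

Step by step this gives:
  u_1 = (2, 2, 1, 0)
  u_2 = (17/9, -19/9, 4/9, 0)
  u_3 = (-3/37, -1/37, 8/37, -2)

Orthogonality check:
  u_2 · u_1 = 0 (should be 0)
  u_3 · u_1 = 0 (should be 0)
  u_3 · u_2 = 0 (should be 0)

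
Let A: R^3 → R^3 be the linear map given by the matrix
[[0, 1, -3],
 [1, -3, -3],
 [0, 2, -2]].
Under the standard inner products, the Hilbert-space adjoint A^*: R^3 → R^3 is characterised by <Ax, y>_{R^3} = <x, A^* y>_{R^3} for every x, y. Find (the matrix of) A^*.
A^* = A^T =
[[0, 1, 0],
 [1, -3, 2],
 [-3, -3, -2]]

For real matrices with standard dot products, the defining identity <Ax, y> = <x, A^* y> gives (Ax)^T y = x^T (A^*) y, i.e. x^T A^T y = x^T (A^*) y. Since this holds for all x, y, we must have A^* = A^T. Therefore
A^* =
[[0, 1, 0],
 [1, -3, 2],
 [-3, -3, -2]].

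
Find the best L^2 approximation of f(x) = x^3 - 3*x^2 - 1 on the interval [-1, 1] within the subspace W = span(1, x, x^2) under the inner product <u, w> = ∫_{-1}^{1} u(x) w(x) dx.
g(x) = -3*x^2 + 3*x/5 - 1

The best approximation g ∈ W is the orthogonal projection of f onto W. Writing g = a_0 + a_1 x + a_2 x^2, the coefficients solve the normal equations G · a = b where
  G_{ij} = <φ_i, φ_j> and b_i = <f, φ_i>, with φ_0 = 1, φ_1 = x, φ_2 = x^2.
G =
  [2, 0, 2/3]
  [0, 2/3, 0]
  [2/3, 0, 2/5],
b = (-4, 2/5, -28/15).
Solving gives a_0 = -1, a_1 = 3/5, a_2 = -3, so
  g(x) = -3*x^2 + 3*x/5 - 1.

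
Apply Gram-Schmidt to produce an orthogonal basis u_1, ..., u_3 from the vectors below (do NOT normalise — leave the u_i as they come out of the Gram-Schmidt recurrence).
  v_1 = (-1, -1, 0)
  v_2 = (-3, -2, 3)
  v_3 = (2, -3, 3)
Orthogonal basis:
  u_1 = (-1, -1, 0)
  u_2 = (-1/2, 1/2, 3)
  u_3 = (54/19, -54/19, 18/19)

Apply the Gram-Schmidt recurrence
  u_1 = v_1
  u_i = v_i − Σ_{j<i} ((v_i · u_j) / (u_j · u_j)) · u_j.

Step by step this gives:
  u_1 = (-1, -1, 0)
  u_2 = (-1/2, 1/2, 3)
  u_3 = (54/19, -54/19, 18/19)

Orthogonality check:
  u_2 · u_1 = 0 (should be 0)
  u_3 · u_1 = 0 (should be 0)
  u_3 · u_2 = 0 (should be 0)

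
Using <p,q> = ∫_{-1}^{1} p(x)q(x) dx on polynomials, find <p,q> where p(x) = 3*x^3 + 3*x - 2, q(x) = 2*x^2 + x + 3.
<p,q> = -172/15

Expand the product: p(x)·q(x) = 6*x^5 + 3*x^4 + 15*x^3 - x^2 + 7*x - 6.
∫_{-1}^{1} of each monomial x^k gives [2/(k+1) if k even, 0 if k odd]. Integrating term-by-term (or equivalently evaluating the antiderivative F(x) = x^6 + 3*x^5/5 + 15*x^4/4 - x^3/3 + 7*x^2/2 - 6*x at the endpoints):
  F(1) − F(−1) = 151/60 − (839/60) = -172/15.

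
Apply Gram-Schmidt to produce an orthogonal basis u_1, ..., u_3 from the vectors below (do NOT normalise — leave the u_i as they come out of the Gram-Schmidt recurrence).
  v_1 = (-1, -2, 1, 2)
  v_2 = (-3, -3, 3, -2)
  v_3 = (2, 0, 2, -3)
Orthogonal basis:
  u_1 = (-1, -2, 1, 2)
  u_2 = (-11/5, -7/5, 11/5, -18/5)
  u_3 = (97/41, -24/41, 67/41, -9/41)

Apply the Gram-Schmidt recurrence
  u_1 = v_1
  u_i = v_i − Σ_{j<i} ((v_i · u_j) / (u_j · u_j)) · u_j.

Step by step this gives:
  u_1 = (-1, -2, 1, 2)
  u_2 = (-11/5, -7/5, 11/5, -18/5)
  u_3 = (97/41, -24/41, 67/41, -9/41)

Orthogonality check:
  u_2 · u_1 = 0 (should be 0)
  u_3 · u_1 = 0 (should be 0)
  u_3 · u_2 = 0 (should be 0)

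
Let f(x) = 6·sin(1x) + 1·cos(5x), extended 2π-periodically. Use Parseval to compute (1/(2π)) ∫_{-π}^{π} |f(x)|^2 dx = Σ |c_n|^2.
Σ |c_n|^2 = 37/2

Expand |f|^2 and use orthogonality of {sin(nx), cos(mx)} on [-π, π]:
  ∫_{-π}^{π} sin(nx)^2 dx = π, ∫ cos(mx)^2 dx = π, and cross terms integrate to 0.
So ∫_{-π}^{π} f(x)^2 dx = 6^2 · π + 1^2 · π = (36 + 1)π.
Divide by 2π: (36 + 1)/2 = 37/2.
By Parseval, this equals Σ |c_n|^2.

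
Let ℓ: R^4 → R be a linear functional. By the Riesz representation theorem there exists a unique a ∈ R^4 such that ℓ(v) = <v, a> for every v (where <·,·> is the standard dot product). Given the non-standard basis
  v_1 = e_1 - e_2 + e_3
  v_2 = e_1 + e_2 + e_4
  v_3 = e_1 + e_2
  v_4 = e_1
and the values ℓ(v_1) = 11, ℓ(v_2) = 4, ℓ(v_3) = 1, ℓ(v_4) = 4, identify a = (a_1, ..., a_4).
a = (4, -3, 4, 3)

Write a = (a_1, ..., a_4) in the standard basis. For each basis vector v_i, ℓ(v_i) = <v_i, a> is a linear equation in the a_j's. Collect the n equations into a matrix system V a = ℓ, where row i of V is v_i (expressed in the standard basis). Since V is invertible (lower-triangular with 1s on the diagonal, up to permutation), solve by back-substitution:
  V =
[[1, -1, 1, 0],
 [1, 1, 0, 1],
 [1, 1, 0, 0],
 [1, 0, 0, 0]]
  V a = (11, 4, 1, 4)
Solving gives a = (4, -3, 4, 3).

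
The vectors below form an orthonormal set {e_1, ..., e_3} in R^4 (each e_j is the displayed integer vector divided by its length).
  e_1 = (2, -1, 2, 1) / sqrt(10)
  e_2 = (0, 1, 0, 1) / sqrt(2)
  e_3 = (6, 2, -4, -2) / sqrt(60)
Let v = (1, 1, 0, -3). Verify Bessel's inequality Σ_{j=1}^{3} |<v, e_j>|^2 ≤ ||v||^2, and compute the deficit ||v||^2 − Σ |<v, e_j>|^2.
Σ |<v, e_j>|^2 = 17/3; ||v||^2 = 11; deficit = 16/3

Write each e_j = u_j / sqrt(<u_j, u_j>) where u_j is the displayed integer vector. Then <v, e_j> = <v, u_j> / sqrt(<u_j, u_j>), so |<v, e_j>|^2 = <v, u_j>^2 / <u_j, u_j>.
Coefficients: <v, e_1> = -2/sqrt(10), <v, e_2> = -2/sqrt(2), <v, e_3> = 14/sqrt(60).
Square and sum: Σ |<v, e_j>|^2 = 17/3.
Compute ||v||^2 = v·v = 11.
Deficit = 11 − 17/3 = 16/3 ≥ 0, confirming Bessel's inequality. (The deficit equals ||v − Σ <v,e_j> e_j||^2, the squared distance from v to span{e_j}.)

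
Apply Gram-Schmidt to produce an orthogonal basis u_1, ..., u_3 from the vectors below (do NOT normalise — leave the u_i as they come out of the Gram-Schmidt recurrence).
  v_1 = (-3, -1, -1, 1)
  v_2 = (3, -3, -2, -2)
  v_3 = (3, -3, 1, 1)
Orthogonal basis:
  u_1 = (-3, -1, -1, 1)
  u_2 = (3/2, -7/2, -5/2, -3/2)
  u_3 = (18/23, -42/23, 39/23, 51/23)

Apply the Gram-Schmidt recurrence
  u_1 = v_1
  u_i = v_i − Σ_{j<i} ((v_i · u_j) / (u_j · u_j)) · u_j.

Step by step this gives:
  u_1 = (-3, -1, -1, 1)
  u_2 = (3/2, -7/2, -5/2, -3/2)
  u_3 = (18/23, -42/23, 39/23, 51/23)

Orthogonality check:
  u_2 · u_1 = 0 (should be 0)
  u_3 · u_1 = 0 (should be 0)
  u_3 · u_2 = 0 (should be 0)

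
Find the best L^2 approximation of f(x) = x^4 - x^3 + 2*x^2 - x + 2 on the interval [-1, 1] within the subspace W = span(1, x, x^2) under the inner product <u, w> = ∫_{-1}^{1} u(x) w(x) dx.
g(x) = 20*x^2/7 - 8*x/5 + 67/35

The best approximation g ∈ W is the orthogonal projection of f onto W. Writing g = a_0 + a_1 x + a_2 x^2, the coefficients solve the normal equations G · a = b where
  G_{ij} = <φ_i, φ_j> and b_i = <f, φ_i>, with φ_0 = 1, φ_1 = x, φ_2 = x^2.
G =
  [2, 0, 2/3]
  [0, 2/3, 0]
  [2/3, 0, 2/5],
b = (86/15, -16/15, 254/105).
Solving gives a_0 = 67/35, a_1 = -8/5, a_2 = 20/7, so
  g(x) = 20*x^2/7 - 8*x/5 + 67/35.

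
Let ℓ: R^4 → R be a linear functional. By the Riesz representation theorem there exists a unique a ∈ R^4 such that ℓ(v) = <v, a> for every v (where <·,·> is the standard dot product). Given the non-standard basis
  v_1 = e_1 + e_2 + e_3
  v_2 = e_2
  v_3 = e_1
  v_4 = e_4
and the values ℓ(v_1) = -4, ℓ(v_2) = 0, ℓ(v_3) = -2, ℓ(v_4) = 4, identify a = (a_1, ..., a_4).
a = (-2, 0, -2, 4)

Write a = (a_1, ..., a_4) in the standard basis. For each basis vector v_i, ℓ(v_i) = <v_i, a> is a linear equation in the a_j's. Collect the n equations into a matrix system V a = ℓ, where row i of V is v_i (expressed in the standard basis). Since V is invertible (lower-triangular with 1s on the diagonal, up to permutation), solve by back-substitution:
  V =
[[1, 1, 1, 0],
 [0, 1, 0, 0],
 [1, 0, 0, 0],
 [0, 0, 0, 1]]
  V a = (-4, 0, -2, 4)
Solving gives a = (-2, 0, -2, 4).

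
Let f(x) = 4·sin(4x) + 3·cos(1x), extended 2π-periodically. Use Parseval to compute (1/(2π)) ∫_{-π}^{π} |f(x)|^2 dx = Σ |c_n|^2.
Σ |c_n|^2 = 25/2

Expand |f|^2 and use orthogonality of {sin(nx), cos(mx)} on [-π, π]:
  ∫_{-π}^{π} sin(nx)^2 dx = π, ∫ cos(mx)^2 dx = π, and cross terms integrate to 0.
So ∫_{-π}^{π} f(x)^2 dx = 4^2 · π + 3^2 · π = (16 + 9)π.
Divide by 2π: (16 + 9)/2 = 25/2.
By Parseval, this equals Σ |c_n|^2.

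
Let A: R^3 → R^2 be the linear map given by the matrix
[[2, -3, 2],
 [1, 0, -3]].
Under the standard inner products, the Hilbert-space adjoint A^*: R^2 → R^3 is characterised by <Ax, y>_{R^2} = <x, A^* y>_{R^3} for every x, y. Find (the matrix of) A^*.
A^* = A^T =
[[2, 1],
 [-3, 0],
 [2, -3]]

For real matrices with standard dot products, the defining identity <Ax, y> = <x, A^* y> gives (Ax)^T y = x^T (A^*) y, i.e. x^T A^T y = x^T (A^*) y. Since this holds for all x, y, we must have A^* = A^T. Therefore
A^* =
[[2, 1],
 [-3, 0],
 [2, -3]].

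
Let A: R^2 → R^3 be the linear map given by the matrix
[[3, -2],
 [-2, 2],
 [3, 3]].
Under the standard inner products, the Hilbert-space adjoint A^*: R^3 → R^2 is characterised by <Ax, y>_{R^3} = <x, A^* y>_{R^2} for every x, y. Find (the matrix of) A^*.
A^* = A^T =
[[3, -2, 3],
 [-2, 2, 3]]

For real matrices with standard dot products, the defining identity <Ax, y> = <x, A^* y> gives (Ax)^T y = x^T (A^*) y, i.e. x^T A^T y = x^T (A^*) y. Since this holds for all x, y, we must have A^* = A^T. Therefore
A^* =
[[3, -2, 3],
 [-2, 2, 3]].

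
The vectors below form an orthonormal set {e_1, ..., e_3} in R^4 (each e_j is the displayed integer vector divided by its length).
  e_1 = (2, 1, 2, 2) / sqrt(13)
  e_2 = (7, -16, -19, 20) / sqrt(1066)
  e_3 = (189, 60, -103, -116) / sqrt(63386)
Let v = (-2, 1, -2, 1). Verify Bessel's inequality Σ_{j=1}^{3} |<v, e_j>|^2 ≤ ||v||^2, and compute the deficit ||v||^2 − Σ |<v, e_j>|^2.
Σ |<v, e_j>|^2 = 2689/773; ||v||^2 = 10; deficit = 5041/773

Write each e_j = u_j / sqrt(<u_j, u_j>) where u_j is the displayed integer vector. Then <v, e_j> = <v, u_j> / sqrt(<u_j, u_j>), so |<v, e_j>|^2 = <v, u_j>^2 / <u_j, u_j>.
Coefficients: <v, e_1> = -5/sqrt(13), <v, e_2> = 28/sqrt(1066), <v, e_3> = -228/sqrt(63386).
Square and sum: Σ |<v, e_j>|^2 = 2689/773.
Compute ||v||^2 = v·v = 10.
Deficit = 10 − 2689/773 = 5041/773 ≥ 0, confirming Bessel's inequality. (The deficit equals ||v − Σ <v,e_j> e_j||^2, the squared distance from v to span{e_j}.)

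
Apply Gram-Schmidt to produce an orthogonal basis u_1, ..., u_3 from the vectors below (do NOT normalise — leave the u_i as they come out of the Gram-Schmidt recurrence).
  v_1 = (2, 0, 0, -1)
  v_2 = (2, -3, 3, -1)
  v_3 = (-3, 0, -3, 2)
Orthogonal basis:
  u_1 = (2, 0, 0, -1)
  u_2 = (0, -3, 3, 0)
  u_3 = (1/5, -3/2, -3/2, 2/5)

Apply the Gram-Schmidt recurrence
  u_1 = v_1
  u_i = v_i − Σ_{j<i} ((v_i · u_j) / (u_j · u_j)) · u_j.

Step by step this gives:
  u_1 = (2, 0, 0, -1)
  u_2 = (0, -3, 3, 0)
  u_3 = (1/5, -3/2, -3/2, 2/5)

Orthogonality check:
  u_2 · u_1 = 0 (should be 0)
  u_3 · u_1 = 0 (should be 0)
  u_3 · u_2 = 0 (should be 0)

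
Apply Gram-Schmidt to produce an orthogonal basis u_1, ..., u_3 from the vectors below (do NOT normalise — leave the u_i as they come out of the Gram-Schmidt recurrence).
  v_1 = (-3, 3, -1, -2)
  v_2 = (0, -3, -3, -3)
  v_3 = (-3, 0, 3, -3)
Orthogonal basis:
  u_1 = (-3, 3, -1, -2)
  u_2 = (0, -3, -3, -3)
  u_3 = (-33/23, -36/23, 81/23, -45/23)

Apply the Gram-Schmidt recurrence
  u_1 = v_1
  u_i = v_i − Σ_{j<i} ((v_i · u_j) / (u_j · u_j)) · u_j.

Step by step this gives:
  u_1 = (-3, 3, -1, -2)
  u_2 = (0, -3, -3, -3)
  u_3 = (-33/23, -36/23, 81/23, -45/23)

Orthogonality check:
  u_2 · u_1 = 0 (should be 0)
  u_3 · u_1 = 0 (should be 0)
  u_3 · u_2 = 0 (should be 0)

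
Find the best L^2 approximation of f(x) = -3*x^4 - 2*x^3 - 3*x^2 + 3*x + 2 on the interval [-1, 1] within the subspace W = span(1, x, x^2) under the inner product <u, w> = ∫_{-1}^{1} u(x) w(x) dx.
g(x) = -39*x^2/7 + 9*x/5 + 79/35

The best approximation g ∈ W is the orthogonal projection of f onto W. Writing g = a_0 + a_1 x + a_2 x^2, the coefficients solve the normal equations G · a = b where
  G_{ij} = <φ_i, φ_j> and b_i = <f, φ_i>, with φ_0 = 1, φ_1 = x, φ_2 = x^2.
G =
  [2, 0, 2/3]
  [0, 2/3, 0]
  [2/3, 0, 2/5],
b = (4/5, 6/5, -76/105).
Solving gives a_0 = 79/35, a_1 = 9/5, a_2 = -39/7, so
  g(x) = -39*x^2/7 + 9*x/5 + 79/35.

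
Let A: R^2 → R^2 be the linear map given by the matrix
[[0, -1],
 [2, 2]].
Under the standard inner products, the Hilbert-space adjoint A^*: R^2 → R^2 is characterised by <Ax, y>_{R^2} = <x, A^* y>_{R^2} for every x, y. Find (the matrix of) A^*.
A^* = A^T =
[[0, 2],
 [-1, 2]]

For real matrices with standard dot products, the defining identity <Ax, y> = <x, A^* y> gives (Ax)^T y = x^T (A^*) y, i.e. x^T A^T y = x^T (A^*) y. Since this holds for all x, y, we must have A^* = A^T. Therefore
A^* =
[[0, 2],
 [-1, 2]].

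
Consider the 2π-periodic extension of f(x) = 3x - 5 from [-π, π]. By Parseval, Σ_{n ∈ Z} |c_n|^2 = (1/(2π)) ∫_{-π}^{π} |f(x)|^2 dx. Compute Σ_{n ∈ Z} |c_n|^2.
Σ |c_n|^2 = 3π^2 + 25

Expand and integrate term by term over [-π, π]:
  ∫ (3x)^2 dx = 9·(2π^3/3); ∫ 2·3·(-5)·x dx = 0 (odd integrand); ∫ (-5)^2 dx = 25·2π.
So (1/(2π)) ∫_{-π}^{π} (3x - 5)^2 dx = 9π^2/3 + 25 = 3π^2 + 25.
Parseval ⇒ Σ |c_n|^2 = 3π^2 + 25.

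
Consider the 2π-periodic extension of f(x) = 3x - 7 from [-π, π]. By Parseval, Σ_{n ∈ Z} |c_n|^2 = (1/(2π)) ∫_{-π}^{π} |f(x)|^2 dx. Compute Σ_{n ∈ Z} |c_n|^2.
Σ |c_n|^2 = 3π^2 + 49

Expand and integrate term by term over [-π, π]:
  ∫ (3x)^2 dx = 9·(2π^3/3); ∫ 2·3·(-7)·x dx = 0 (odd integrand); ∫ (-7)^2 dx = 49·2π.
So (1/(2π)) ∫_{-π}^{π} (3x - 7)^2 dx = 9π^2/3 + 49 = 3π^2 + 49.
Parseval ⇒ Σ |c_n|^2 = 3π^2 + 49.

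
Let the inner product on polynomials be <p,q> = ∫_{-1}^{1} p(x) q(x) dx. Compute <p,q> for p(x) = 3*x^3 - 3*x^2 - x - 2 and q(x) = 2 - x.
<p,q> = -188/15

Expand the product: p(x)·q(x) = -3*x^4 + 9*x^3 - 5*x^2 - 4.
∫_{-1}^{1} of each monomial x^k gives [2/(k+1) if k even, 0 if k odd]. Integrating term-by-term (or equivalently evaluating the antiderivative F(x) = -3*x^5/5 + 9*x^4/4 - 5*x^3/3 - 4*x at the endpoints):
  F(1) − F(−1) = -241/60 − (511/60) = -188/15.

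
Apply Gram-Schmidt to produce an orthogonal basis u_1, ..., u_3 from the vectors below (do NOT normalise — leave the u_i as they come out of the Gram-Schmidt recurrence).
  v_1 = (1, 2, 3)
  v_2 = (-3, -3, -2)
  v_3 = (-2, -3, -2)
Orthogonal basis:
  u_1 = (1, 2, 3)
  u_2 = (-27/14, -6/7, 17/14)
  u_3 = (25/83, -35/83, 15/83)

Apply the Gram-Schmidt recurrence
  u_1 = v_1
  u_i = v_i − Σ_{j<i} ((v_i · u_j) / (u_j · u_j)) · u_j.

Step by step this gives:
  u_1 = (1, 2, 3)
  u_2 = (-27/14, -6/7, 17/14)
  u_3 = (25/83, -35/83, 15/83)

Orthogonality check:
  u_2 · u_1 = 0 (should be 0)
  u_3 · u_1 = 0 (should be 0)
  u_3 · u_2 = 0 (should be 0)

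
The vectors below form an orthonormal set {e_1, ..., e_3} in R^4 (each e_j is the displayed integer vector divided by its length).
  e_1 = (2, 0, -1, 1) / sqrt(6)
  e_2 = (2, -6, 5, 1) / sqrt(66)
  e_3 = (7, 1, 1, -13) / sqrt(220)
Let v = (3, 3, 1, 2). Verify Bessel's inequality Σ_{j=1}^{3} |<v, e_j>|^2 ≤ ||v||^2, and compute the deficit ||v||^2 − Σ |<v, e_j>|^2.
Σ |<v, e_j>|^2 = 171/20; ||v||^2 = 23; deficit = 289/20

Write each e_j = u_j / sqrt(<u_j, u_j>) where u_j is the displayed integer vector. Then <v, e_j> = <v, u_j> / sqrt(<u_j, u_j>), so |<v, e_j>|^2 = <v, u_j>^2 / <u_j, u_j>.
Coefficients: <v, e_1> = 7/sqrt(6), <v, e_2> = -5/sqrt(66), <v, e_3> = -1/sqrt(220).
Square and sum: Σ |<v, e_j>|^2 = 171/20.
Compute ||v||^2 = v·v = 23.
Deficit = 23 − 171/20 = 289/20 ≥ 0, confirming Bessel's inequality. (The deficit equals ||v − Σ <v,e_j> e_j||^2, the squared distance from v to span{e_j}.)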